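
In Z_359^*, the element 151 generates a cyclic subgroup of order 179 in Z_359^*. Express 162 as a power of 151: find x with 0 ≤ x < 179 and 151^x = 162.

55

Baby-step giant-step with m = ceil(sqrt(179)) = 14.
Baby table (151^j mod 359 for j=0..13):
  0:1  1:151  2:184  3:141  4:110  5:96  6:136  7:73
  8:253  9:149  10:241  11:132  12:187  13:235
Giant step factor: 151^(-14) ≡ 250 (mod 359).
Scan 162·250^i mod 359 for i = 0, 1, …:
  i=0: 162   i=1: 292   i=2: 123   i=3: 235
Match at i=3, j=13: x = 3·14 + 13 = 55.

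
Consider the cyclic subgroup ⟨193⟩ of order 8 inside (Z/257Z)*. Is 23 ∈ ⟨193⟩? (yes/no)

no

23 ∈ ⟨193⟩ iff 23^8 ≡ 1 (mod 257), since |⟨193⟩| = 8.
23^8 mod 257 = 253.
Since 253 ≠ 1, 23 does not lie in the subgroup.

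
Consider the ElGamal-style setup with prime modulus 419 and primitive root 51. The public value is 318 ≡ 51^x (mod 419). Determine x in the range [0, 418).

200

Baby-step giant-step with m = ceil(sqrt(418)) = 21.
Baby table (51^j mod 419 for j=0..20):
  0:1  1:51  2:87  3:247  4:27  5:120  6:254  7:384
  8:310  9:307  10:154  11:312  12:409  13:328  14:387  15:44
  16:149  17:57  18:393  19:350  20:252
Giant step factor: 51^(-21) ≡ 367 (mod 419).
Scan 318·367^i mod 419 for i = 0, 1, …:
  i=0: 318   i=1: 224   i=2: 84   i=3: 241
  i=4: 38   i=5: 119   i=6: 97   i=7: 403
  i=8: 413   i=9: 312
Match at i=9, j=11: x = 9·21 + 11 = 200.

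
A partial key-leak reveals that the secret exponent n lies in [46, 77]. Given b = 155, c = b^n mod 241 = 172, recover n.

71

Compute 155^46 mod 241 = 169, then multiply by 155 repeatedly:
  155^46=169  155^47=167  155^48=98  155^49=7  155^50=121
  155^51=198  155^52=83  155^53=92  155^54=41  155^55=89
  155^56=58  155^57=73  155^58=229  155^59=68  155^60=177
  155^61=202  155^62=221  155^63=33  155^64=54  155^65=176
  155^66=47  155^67=55  155^68=90  155^69=213  155^70=239
  155^71=172
Found 172 at exponent 71.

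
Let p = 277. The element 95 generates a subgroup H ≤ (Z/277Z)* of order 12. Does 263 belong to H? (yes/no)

no

263 ∈ ⟨95⟩ iff 263^12 ≡ 1 (mod 277), since |⟨95⟩| = 12.
263^12 mod 277 = 203.
Since 203 ≠ 1, 263 does not lie in the subgroup.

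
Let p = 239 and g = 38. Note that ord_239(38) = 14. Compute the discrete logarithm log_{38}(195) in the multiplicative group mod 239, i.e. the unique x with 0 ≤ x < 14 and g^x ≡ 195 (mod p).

13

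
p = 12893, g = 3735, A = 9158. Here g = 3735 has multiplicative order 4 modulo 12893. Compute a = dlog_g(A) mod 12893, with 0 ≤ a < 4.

3

Successive powers of 3735 modulo 12893:
  3735^0=1  3735^1=3735  3735^2=12892  3735^3=9158
So 3735^3 ≡ 9158 (mod 12893), giving a = 3.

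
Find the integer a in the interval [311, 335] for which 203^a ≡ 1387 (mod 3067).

314

Compute 203^311 mod 3067 = 2634, then multiply by 203 repeatedly:
  203^311=2634  203^312=1044  203^313=309  203^314=1387
Found 1387 at exponent 314.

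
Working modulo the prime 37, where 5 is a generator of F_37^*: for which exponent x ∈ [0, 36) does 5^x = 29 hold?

15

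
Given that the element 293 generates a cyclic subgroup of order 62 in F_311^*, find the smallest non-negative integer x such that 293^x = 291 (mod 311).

37

Baby-step giant-step with m = ceil(sqrt(62)) = 8.
Baby table (293^j mod 311 for j=0..7):
  0:1  1:293  2:13  3:77  4:169  5:68  6:20  7:262
Giant step factor: 293^(-8) ≡ 250 (mod 311).
Scan 291·250^i mod 311 for i = 0, 1, …:
  i=0: 291   i=1: 287   i=2: 220   i=3: 264
  i=4: 68
Match at i=4, j=5: x = 4·8 + 5 = 37.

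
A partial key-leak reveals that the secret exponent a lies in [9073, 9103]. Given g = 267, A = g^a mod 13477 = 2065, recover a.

Compute 267^9073 mod 13477 = 2403, then multiply by 267 repeatedly:
  267^9073=2403  267^9074=8182  267^9075=1320  267^9076=2038  267^9077=5066
  267^9078=4922  267^9079=6905  267^9080=10763  267^9081=3120  267^9082=10943
  267^9083=10749  267^9084=12859  267^9085=10195  267^9086=13188  267^9087=3699
  267^9088=3812  267^9089=7029  267^9090=3440  267^9091=2044  267^9092=6668
  267^9093=1392  267^9094=7785  267^9095=3137  267^9096=2005  267^9097=9732
  267^9098=10860  267^9099=2065
Found 2065 at exponent 9099.

9099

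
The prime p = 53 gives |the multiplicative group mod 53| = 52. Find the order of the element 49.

13

The order of 49 must divide p − 1 = 52 = 2^2 · 13.
Divisors: 1, 2, 4, 13, 26, 52.
Check each in increasing order: 49^1 ≡ 49;  49^2 ≡ 16;  49^4 ≡ 44;  49^13 ≡ 1.
Smallest exponent giving 1 is 13.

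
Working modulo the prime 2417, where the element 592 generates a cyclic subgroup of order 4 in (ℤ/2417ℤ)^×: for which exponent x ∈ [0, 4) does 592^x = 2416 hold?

2

Successive powers of 592 modulo 2417:
  592^0=1  592^1=592  592^2=2416
So 592^2 ≡ 2416 (mod 2417), giving x = 2.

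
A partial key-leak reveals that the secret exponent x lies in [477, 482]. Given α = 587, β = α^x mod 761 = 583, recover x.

478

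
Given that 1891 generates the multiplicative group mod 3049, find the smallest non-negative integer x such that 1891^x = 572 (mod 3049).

Baby-step giant-step with m = ceil(sqrt(3048)) = 56.
Baby table (1891^j mod 3049 for j=0..55):
  0:1  1:1891  2:2453  3:1094  4:1532  5:462  6:1628  7:2107
  8:2343  9:416  10:14  11:2082  12:803  13:71  14:105  15:370
  16:1449  17:2057  18:2312  19:2775  20:196  21:1707  22:2095  23:994
  24:1470  25:2131  26:1992  27:1357  28:1878  29:2262  30:2744  31:2555
  32:1889  33:1720  34:2286  35:2393  36:447  37:704  38:1900  39:1178
  40:1828  41:2231  42:2054  43:2737  44:1514  45:3012  46:160  47:709
  48:2208  49:1247  50:1200  51:744  52:1315  53:1730  54:2902  55:2531
Giant step factor: 1891^(-56) ≡ 750 (mod 3049).
Scan 572·750^i mod 3049 for i = 0, 1, …:
  i=0: 572   i=1: 2140   i=2: 1226   i=3: 1751
  i=4: 2180   i=5: 736   i=6: 131   i=7: 682
  i=8: 2317   i=9: 2869     …   i=17: 870
  i=18: 14
Match at i=18, j=10: x = 18·56 + 10 = 1018.

1018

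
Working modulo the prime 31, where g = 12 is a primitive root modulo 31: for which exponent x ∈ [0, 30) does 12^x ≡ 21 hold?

11

Successive powers of 12 modulo 31:
  12^0=1  12^1=12  12^2=20  12^3=23  12^4=28  12^5=26
  12^6=2  12^7=24  12^8=9  12^9=15  12^10=25  12^11=21
So 12^11 ≡ 21 (mod 31), giving x = 11.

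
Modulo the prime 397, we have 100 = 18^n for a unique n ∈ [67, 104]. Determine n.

68

Compute 18^67 mod 397 = 182, then multiply by 18 repeatedly:
  18^67=182  18^68=100
Found 100 at exponent 68.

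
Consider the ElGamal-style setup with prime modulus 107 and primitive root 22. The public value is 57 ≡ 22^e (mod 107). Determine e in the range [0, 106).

Baby-step giant-step with m = ceil(sqrt(106)) = 11.
Baby table (22^j mod 107 for j=0..10):
  0:1  1:22  2:56  3:55  4:33  5:84  6:29  7:103
  8:19  9:97  10:101
Giant step factor: 22^(-11) ≡ 77 (mod 107).
Scan 57·77^i mod 107 for i = 0, 1, …:
  i=0: 57   i=1: 2   i=2: 47   i=3: 88
  i=4: 35   i=5: 20   i=6: 42   i=7: 24
  i=8: 29
Match at i=8, j=6: e = 8·11 + 6 = 94.

94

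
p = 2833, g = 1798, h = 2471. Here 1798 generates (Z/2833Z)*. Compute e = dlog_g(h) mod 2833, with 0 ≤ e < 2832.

Baby-step giant-step with m = ceil(sqrt(2832)) = 54.
Baby table (1798^j mod 2833 for j=0..53):
  0:1  1:1798  2:351  3:2172  4:1382  5:295  6:639  7:1557
  8:482  9:2571  10:2035  11:1527  12:369  13:540  14:2034  15:2562
  16:18  17:1201  18:652  19:2267  20:2212  21:2477  22:170  23:2529
  24:177  25:950  26:2634  27:1989  28:976  29:1221  30:2616  31:788
  32:324  33:1787  34:404  35:1144  36:154  37:2091  38:227  39:194
  40:353  41:102  42:2084  43:1806  44:570  45:2147  46:1760  47:19
  48:166  49:1003  50:1606  51:761  52:2772  53:809
Giant step factor: 1798^(-54) ≡ 927 (mod 2833).
Scan 2471·927^i mod 2833 for i = 0, 1, …:
  i=0: 2471   i=1: 1553   i=2: 467   i=3: 2293
  i=4: 861   i=5: 2074   i=6: 1824   i=7: 2380
  i=8: 2186   i=9: 827     …   i=28: 490
  i=29: 950
Match at i=29, j=25: e = 29·54 + 25 = 1591.

1591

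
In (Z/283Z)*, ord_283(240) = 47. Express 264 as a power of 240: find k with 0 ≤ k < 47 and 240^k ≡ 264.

Baby-step giant-step with m = ceil(sqrt(47)) = 7.
Baby table (240^j mod 283 for j=0..6):
  0:1  1:240  2:151  3:16  4:161  5:152  6:256
Giant step factor: 240^(-7) ≡ 244 (mod 283).
Scan 264·244^i mod 283 for i = 0, 1, …:
  i=0: 264   i=1: 175   i=2: 250   i=3: 155
  i=4: 181   i=5: 16
Match at i=5, j=3: k = 5·7 + 3 = 38.

38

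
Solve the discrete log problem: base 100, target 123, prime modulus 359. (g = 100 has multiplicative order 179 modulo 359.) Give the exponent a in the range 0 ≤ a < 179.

Baby-step giant-step with m = ceil(sqrt(179)) = 14.
Baby table (100^j mod 359 for j=0..13):
  0:1  1:100  2:307  3:185  4:191  5:73  6:120  7:153
  8:222  9:301  10:303  11:144  12:40  13:51
Giant step factor: 100^(-14) ≡ 131 (mod 359).
Scan 123·131^i mod 359 for i = 0, 1, …:
  i=0: 123   i=1: 317   i=2: 242   i=3: 110
  i=4: 50   i=5: 88   i=6: 40
Match at i=6, j=12: a = 6·14 + 12 = 96.

96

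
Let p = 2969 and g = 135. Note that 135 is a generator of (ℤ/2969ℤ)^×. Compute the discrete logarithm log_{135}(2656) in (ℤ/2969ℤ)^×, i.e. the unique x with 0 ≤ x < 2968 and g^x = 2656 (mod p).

2742

Baby-step giant-step with m = ceil(sqrt(2968)) = 55.
Baby table (135^j mod 2969 for j=0..54):
  0:1  1:135  2:411  3:2043  4:2657  5:2415  6:2404  7:919
  8:2336  9:646  10:1109  11:1265  12:1542  13:340  14:1365  15:197
  16:2843  17:804  18:1656  19:885  20:715  21:1517  22:2903  23:2966
  24:2564  25:1736  26:2778  27:936  28:1662  29:1695  30:212  31:1899
  32:1031  33:2611  34:2143  35:1312  36:1949  37:1843  38:2378  39:378
  40:557  41:970  42:314  43:824  44:1387  45:198  46:9  47:1215
  48:730  49:573  50:161  51:952  52:853  53:2333  54:241
Giant step factor: 135^(-55) ≡ 1269 (mod 2969).
Scan 2656·1269^i mod 2969 for i = 0, 1, …:
  i=0: 2656   i=1: 649   i=2: 1168   i=3: 661
  i=4: 1551   i=5: 2741   i=6: 1630   i=7: 2046
  i=8: 1468   i=9: 1329     …   i=48: 759
  i=49: 1215
Match at i=49, j=47: x = 49·55 + 47 = 2742.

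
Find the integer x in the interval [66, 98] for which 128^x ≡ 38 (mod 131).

Compute 128^66 mod 131 = 3, then multiply by 128 repeatedly:
  128^66=3  128^67=122  128^68=27  128^69=50  128^70=112
  128^71=57  128^72=91  128^73=120  128^74=33  128^75=32
  128^76=35  128^77=26  128^78=53  128^79=103  128^80=84
  128^81=10  128^82=101  128^83=90  128^84=123  128^85=24
  128^86=59  128^87=85  128^88=7  128^89=110  128^90=63
  128^91=73  128^92=43  128^93=2  128^94=125  128^95=18
  128^96=77  128^97=31  128^98=38
Found 38 at exponent 98.

98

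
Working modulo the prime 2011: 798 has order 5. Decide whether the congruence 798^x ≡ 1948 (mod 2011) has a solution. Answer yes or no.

⟨798⟩ has order 5; its elements mod 2011 are {1, 798, 1328, 1948, 1958}.
1948 is in this set.

yes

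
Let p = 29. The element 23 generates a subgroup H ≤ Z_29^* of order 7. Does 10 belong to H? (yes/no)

no

10 ∈ ⟨23⟩ iff 10^7 ≡ 1 (mod 29), since |⟨23⟩| = 7.
10^7 mod 29 = 17.
Since 17 ≠ 1, 10 does not lie in the subgroup.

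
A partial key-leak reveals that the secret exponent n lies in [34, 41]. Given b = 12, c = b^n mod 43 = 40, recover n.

Compute 12^34 mod 43 = 40, then multiply by 12 repeatedly:
  12^34=40
Found 40 at exponent 34.

34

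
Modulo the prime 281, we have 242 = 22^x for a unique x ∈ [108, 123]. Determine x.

110

Compute 22^108 mod 281 = 141, then multiply by 22 repeatedly:
  22^108=141  22^109=11  22^110=242
Found 242 at exponent 110.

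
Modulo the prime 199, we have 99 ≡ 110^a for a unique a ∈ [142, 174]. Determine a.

155

Compute 110^142 mod 199 = 2, then multiply by 110 repeatedly:
  110^142=2  110^143=21  110^144=121  110^145=176  110^146=57
  110^147=101  110^148=165  110^149=41  110^150=132  110^151=192
  110^152=26  110^153=74  110^154=180  110^155=99
Found 99 at exponent 155.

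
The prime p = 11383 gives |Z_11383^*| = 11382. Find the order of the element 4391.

The order of 4391 must divide p − 1 = 11382 = 2 · 3 · 7 · 271.
Divisors: 1, 2, 3, 6, 7, 14, 21, 42, 271, 542, 813, 1626, 1897, 3794, 5691, 11382.
Check each in increasing order: 4391^1 ≡ 4391;  4391^2 ≡ 9462;  4391^3 ≡ 11075;  4391^6 ≡ 3800;  4391^7 ≡ 9705;  4391^14 ≡ 4083;  4391^21 ≡ 1292;  4391^42 ≡ 7346;  4391^271 ≡ 8789;  4391^542 ≡ 1483;  4391^813 ≡ 552;  4391^1626 ≡ 8746;  4391^1897 ≡ 10578;  4391^3794 ≡ 10577;  4391^5691 ≡ 11382;  4391^11382 ≡ 1.
Smallest exponent giving 1 is 11382.

11382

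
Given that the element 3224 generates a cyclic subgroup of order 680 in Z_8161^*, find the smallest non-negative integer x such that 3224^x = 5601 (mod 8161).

534

Baby-step giant-step with m = ceil(sqrt(680)) = 27.
Baby table (3224^j mod 8161 for j=0..26):
  0:1  1:3224  2:5223  3:2809  4:5667  5:6090  6:6955  7:4653
  8:1354  9:7322  10:4516  11:360  12:1778  13:3250  14:7437  15:8031
  16:5252  17:6534  18:2075  19:5941  20:8078  21:1721  22:7185  23:3522
  24:2977  25:512  26:2166
Giant step factor: 3224^(-27) ≡ 4989 (mod 8161).
Scan 5601·4989^i mod 8161 for i = 0, 1, …:
  i=0: 5601   i=1: 125   i=2: 3389   i=3: 6290
  i=4: 1765   i=5: 8027   i=6: 676   i=7: 2071
  i=8: 393   i=9: 2037     …   i=18: 7844
  i=19: 1721
Match at i=19, j=21: x = 19·27 + 21 = 534.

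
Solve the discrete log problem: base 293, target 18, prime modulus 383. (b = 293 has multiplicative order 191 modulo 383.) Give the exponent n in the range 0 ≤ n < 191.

Baby-step giant-step with m = ceil(sqrt(191)) = 14.
Baby table (293^j mod 383 for j=0..13):
  0:1  1:293  2:57  3:232  4:185  5:202  6:204  7:24
  8:138  9:219  10:206  11:227  12:252  13:300
Giant step factor: 293^(-14) ≡ 256 (mod 383).
Scan 18·256^i mod 383 for i = 0, 1, …:
  i=0: 18   i=1: 12   i=2: 8   i=3: 133
  i=4: 344   i=5: 357   i=6: 238   i=7: 31
  i=8: 276   i=9: 184   i=10: 378   i=11: 252
Match at i=11, j=12: n = 11·14 + 12 = 166.

166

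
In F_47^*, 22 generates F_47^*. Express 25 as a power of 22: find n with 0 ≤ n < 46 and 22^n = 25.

Baby-step giant-step with m = ceil(sqrt(46)) = 7.
Baby table (22^j mod 47 for j=0..6):
  0:1  1:22  2:14  3:26  4:8  5:35  6:18
Giant step factor: 22^(-7) ≡ 40 (mod 47).
Scan 25·40^i mod 47 for i = 0, 1, …:
  i=0: 25   i=1: 13   i=2: 3   i=3: 26
Match at i=3, j=3: n = 3·7 + 3 = 24.

24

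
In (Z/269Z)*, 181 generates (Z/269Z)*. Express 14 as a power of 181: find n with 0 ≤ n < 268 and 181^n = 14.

Baby-step giant-step with m = ceil(sqrt(268)) = 17.
Baby table (181^j mod 269 for j=0..16):
  0:1  1:181  2:212  3:174  4:21  5:35  6:148  7:157
  8:172  9:197  10:149  11:69  12:115  13:102  14:170  15:104
  16:263
Giant step factor: 181^(-17) ≡ 242 (mod 269).
Scan 14·242^i mod 269 for i = 0, 1, …:
  i=0: 14   i=1: 160   i=2: 253   i=3: 163
  i=4: 172
Match at i=4, j=8: n = 4·17 + 8 = 76.

76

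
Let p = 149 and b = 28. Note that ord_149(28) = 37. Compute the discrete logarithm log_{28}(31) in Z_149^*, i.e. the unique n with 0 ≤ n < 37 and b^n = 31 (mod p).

4

Successive powers of 28 modulo 149:
  28^0=1  28^1=28  28^2=39  28^3=49  28^4=31
So 28^4 ≡ 31 (mod 149), giving n = 4.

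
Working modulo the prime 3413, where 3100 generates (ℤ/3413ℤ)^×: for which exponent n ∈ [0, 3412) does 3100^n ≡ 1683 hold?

1666

Baby-step giant-step with m = ceil(sqrt(3412)) = 59.
Baby table (3100^j mod 3413 for j=0..58):
  0:1  1:3100  2:2405  3:1508  4:2403  5:2134  6:1006  7:2531
  8:3026  9:1676  10:1014  11:27  12:1788  13:88  14:3173  15:34
  16:3010  17:3271  18:77  19:3203  20:883  21:74  22:729  23:494
  24:2376  25:346  26:918  27:2771  28:2992  29:2079  30:1156  31:3363
  32:1998  33:2618  34:3099  35:2718  36:2516  37:895  38:3144  39:2285
  40:1525  41:495  42:2063  43:2751  44:2426  45:1761  46:1713  47:3085
  48:274  49:2976  50:261  51:219  52:3126  53:1093  54:2604  55:655
  56:3178  57:1882  58:1383
Giant step factor: 3100^(-59) ≡ 1617 (mod 3413).
Scan 1683·1617^i mod 3413 for i = 0, 1, …:
  i=0: 1683   i=1: 1250   i=2: 754   i=3: 777
  i=4: 425   i=5: 1212   i=6: 742   i=7: 1851
  i=8: 3279   i=9: 1754     …   i=27: 2653
  i=28: 3173
Match at i=28, j=14: n = 28·59 + 14 = 1666.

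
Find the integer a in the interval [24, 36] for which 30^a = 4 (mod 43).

24

Compute 30^24 mod 43 = 4, then multiply by 30 repeatedly:
  30^24=4
Found 4 at exponent 24.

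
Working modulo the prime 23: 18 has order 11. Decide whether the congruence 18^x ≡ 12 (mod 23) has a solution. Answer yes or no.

yes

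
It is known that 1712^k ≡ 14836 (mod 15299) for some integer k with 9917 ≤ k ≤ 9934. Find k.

Compute 1712^9917 mod 15299 = 13517, then multiply by 1712 repeatedly:
  1712^9917=13517  1712^9918=9016  1712^9919=14000  1712^9920=9766  1712^9921=12884
  1712^9922=11549  1712^9923=5580  1712^9924=6384  1712^9925=5922  1712^9926=10526
  1712^9927=13589  1712^9928=9888  1712^9929=7562  1712^9930=3190  1712^9931=14836
Found 14836 at exponent 9931.

9931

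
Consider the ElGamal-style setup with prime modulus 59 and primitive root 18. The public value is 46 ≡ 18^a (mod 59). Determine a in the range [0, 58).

26

Successive powers of 18 modulo 59:
  18^0=1  18^1=18  18^2=29  18^3=50  18^4=15  18^5=34
  18^6=22  18^7=42  18^8=48  18^9=38  18^10=35  18^11=40
  18^12=12  18^13=39  18^14=53  18^15=10  18^16=3  18^17=54
  18^18=28  18^19=32  18^20=45  18^21=43  18^22=7  18^23=8
  18^24=26  18^25=55  18^26=46
So 18^26 ≡ 46 (mod 59), giving a = 26.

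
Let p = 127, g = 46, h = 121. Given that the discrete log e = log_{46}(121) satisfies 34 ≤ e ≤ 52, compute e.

Compute 46^34 mod 127 = 121, then multiply by 46 repeatedly:
  46^34=121
Found 121 at exponent 34.

34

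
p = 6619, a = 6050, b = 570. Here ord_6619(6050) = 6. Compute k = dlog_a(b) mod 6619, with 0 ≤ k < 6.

Successive powers of 6050 modulo 6619:
  6050^0=1  6050^1=6050  6050^2=6049  6050^3=6618  6050^4=569  6050^5=570
So 6050^5 ≡ 570 (mod 6619), giving k = 5.

5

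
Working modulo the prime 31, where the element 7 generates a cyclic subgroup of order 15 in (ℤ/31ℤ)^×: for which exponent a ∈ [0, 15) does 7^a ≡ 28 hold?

7

Successive powers of 7 modulo 31:
  7^0=1  7^1=7  7^2=18  7^3=2  7^4=14  7^5=5
  7^6=4  7^7=28
So 7^7 ≡ 28 (mod 31), giving a = 7.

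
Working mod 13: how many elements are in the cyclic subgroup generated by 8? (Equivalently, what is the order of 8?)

The order of 8 must divide p − 1 = 12 = 2^2 · 3.
Divisors: 1, 2, 3, 4, 6, 12.
Check each in increasing order: 8^1 ≡ 8;  8^2 ≡ 12;  8^3 ≡ 5;  8^4 ≡ 1.
Smallest exponent giving 1 is 4.

4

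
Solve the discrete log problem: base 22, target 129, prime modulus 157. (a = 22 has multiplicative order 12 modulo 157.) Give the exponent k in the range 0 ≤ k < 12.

3

Successive powers of 22 modulo 157:
  22^0=1  22^1=22  22^2=13  22^3=129
So 22^3 ≡ 129 (mod 157), giving k = 3.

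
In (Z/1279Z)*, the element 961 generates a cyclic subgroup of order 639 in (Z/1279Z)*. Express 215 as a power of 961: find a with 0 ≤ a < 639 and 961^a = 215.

134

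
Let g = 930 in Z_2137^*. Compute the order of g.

267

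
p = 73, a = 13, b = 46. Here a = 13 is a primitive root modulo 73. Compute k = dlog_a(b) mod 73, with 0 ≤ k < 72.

18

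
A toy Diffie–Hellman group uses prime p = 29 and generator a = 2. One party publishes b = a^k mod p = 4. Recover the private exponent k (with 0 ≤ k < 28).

2

Successive powers of 2 modulo 29:
  2^0=1  2^1=2  2^2=4
So 2^2 ≡ 4 (mod 29), giving k = 2.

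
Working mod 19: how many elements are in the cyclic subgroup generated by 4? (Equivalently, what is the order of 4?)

The order of 4 must divide p − 1 = 18 = 2 · 3^2.
Divisors: 1, 2, 3, 6, 9, 18.
Check each in increasing order: 4^1 ≡ 4;  4^2 ≡ 16;  4^3 ≡ 7;  4^6 ≡ 11;  4^9 ≡ 1.
Smallest exponent giving 1 is 9.

9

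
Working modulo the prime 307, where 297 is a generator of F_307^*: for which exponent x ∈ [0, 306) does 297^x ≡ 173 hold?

193

Baby-step giant-step with m = ceil(sqrt(306)) = 18.
Baby table (297^j mod 307 for j=0..17):
  0:1  1:297  2:100  3:228  4:176  5:82  6:101  7:218
  8:276  9:3  10:277  11:300  12:70  13:221  14:246  15:303
  16:40  17:214
Giant step factor: 297^(-18) ≡ 273 (mod 307).
Scan 173·273^i mod 307 for i = 0, 1, …:
  i=0: 173   i=1: 258   i=2: 131   i=3: 151
  i=4: 85   i=5: 180   i=6: 20   i=7: 241
  i=8: 95   i=9: 147   i=10: 221
Match at i=10, j=13: x = 10·18 + 13 = 193.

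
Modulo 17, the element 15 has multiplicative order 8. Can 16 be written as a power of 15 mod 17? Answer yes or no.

yes

16 ∈ ⟨15⟩ iff 16^8 ≡ 1 (mod 17), since |⟨15⟩| = 8.
16^8 mod 17 = 1.
Since 1 = 1, 16 lies in the subgroup.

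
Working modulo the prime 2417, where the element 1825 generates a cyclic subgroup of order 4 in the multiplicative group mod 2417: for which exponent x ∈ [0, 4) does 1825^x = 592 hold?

3

Successive powers of 1825 modulo 2417:
  1825^0=1  1825^1=1825  1825^2=2416  1825^3=592
So 1825^3 ≡ 592 (mod 2417), giving x = 3.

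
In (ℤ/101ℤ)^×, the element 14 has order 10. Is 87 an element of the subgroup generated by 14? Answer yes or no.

yes

⟨14⟩ has order 10; its elements mod 101 are {1, 6, 14, 17, 36, 65, 84, 87, 95, 100}.
87 is in this set.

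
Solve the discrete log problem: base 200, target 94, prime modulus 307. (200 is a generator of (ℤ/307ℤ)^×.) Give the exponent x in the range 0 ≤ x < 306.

46

Baby-step giant-step with m = ceil(sqrt(306)) = 18.
Baby table (200^j mod 307 for j=0..17):
  0:1  1:200  2:90  3:194  4:118  5:268  6:182  7:174
  8:109  9:3  10:293  11:270  12:275  13:47  14:190  15:239
  16:215  17:20
Giant step factor: 200^(-18) ≡ 273 (mod 307).
Scan 94·273^i mod 307 for i = 0, 1, …:
  i=0: 94   i=1: 181   i=2: 293
Match at i=2, j=10: x = 2·18 + 10 = 46.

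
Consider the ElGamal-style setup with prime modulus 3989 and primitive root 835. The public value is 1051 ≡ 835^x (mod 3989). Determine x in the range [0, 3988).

557

Baby-step giant-step with m = ceil(sqrt(3988)) = 64.
Baby table (835^j mod 3989 for j=0..63):
  0:1  1:835  2:3139  3:292  4:491  5:3107  6:1495  7:3757
  8:1741  9:1739  10:69  11:1769  12:1185  13:203  14:1967  15:2966
  16:3430  17:3937  18:459  19:321  20:772  21:2391  22:1985  23:2040
  24:97  25:1215  26:1319  27:401  28:3748  29:2204  30:1411  31:1430
  32:1339  33:1145  34:2704  35:66  36:3253  37:3735  38:3316  39:494
  40:1623  41:2934  42:644  43:3214  44:3082  45:565  46:1073  47:2419
  48:1431  49:2174  50:295  51:2996  52:557  53:2371  54:1241  55:3084
  56:2235  57:3362  58:3003  59:2413  60:410  61:3285  62:2532  63:50
Giant step factor: 835^(-64) ≡ 2254 (mod 3989).
Scan 1051·2254^i mod 3989 for i = 0, 1, …:
  i=0: 1051   i=1: 3477   i=2: 2762   i=3: 2708
  i=4: 662   i=5: 262   i=6: 176   i=7: 1793
  i=8: 565
Match at i=8, j=45: x = 8·64 + 45 = 557.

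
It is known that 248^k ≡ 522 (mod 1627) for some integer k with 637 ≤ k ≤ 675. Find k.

650

Compute 248^637 mod 1627 = 268, then multiply by 248 repeatedly:
  248^637=268  248^638=1384  248^639=1562  248^640=150  248^641=1406
  248^642=510  248^643=1201  248^644=107  248^645=504  248^646=1340
  248^647=412  248^648=1302  248^649=750  248^650=522
Found 522 at exponent 650.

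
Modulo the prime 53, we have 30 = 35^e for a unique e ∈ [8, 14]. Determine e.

Compute 35^8 mod 53 = 24, then multiply by 35 repeatedly:
  35^8=24  35^9=45  35^10=38  35^11=5  35^12=16
  35^13=30
Found 30 at exponent 13.

13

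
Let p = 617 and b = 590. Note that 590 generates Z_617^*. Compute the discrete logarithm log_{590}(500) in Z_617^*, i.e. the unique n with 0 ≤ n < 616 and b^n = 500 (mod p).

93

Baby-step giant-step with m = ceil(sqrt(616)) = 25.
Baby table (590^j mod 617 for j=0..24):
  0:1  1:590  2:112  3:61  4:204  5:45  6:19  7:104
  8:277  9:542  10:174  11:238  12:361  13:125  14:327  15:426
  16:221  17:203  18:72  19:524  20:43  21:73  22:497  23:155
  24:134
Giant step factor: 590^(-25) ≡ 404 (mod 617).
Scan 500·404^i mod 617 for i = 0, 1, …:
  i=0: 500   i=1: 241   i=2: 495   i=3: 72
Match at i=3, j=18: n = 3·25 + 18 = 93.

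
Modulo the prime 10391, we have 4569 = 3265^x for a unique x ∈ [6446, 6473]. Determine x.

Compute 3265^6446 mod 10391 = 8174, then multiply by 3265 repeatedly:
  3265^6446=8174  3265^6447=4022  3265^6448=7997  3265^6449=8013  3265^6450=8298
  3265^6451=3633  3265^6452=5614  3265^6453=10377  3265^6454=6245  3265^6455=2783
  3265^6456=4761  3265^6457=10120  3265^6458=8811  3265^6459=5627  3265^6460=867
  3265^6461=4403  3265^6462=5042  3265^6463=2786  3265^6464=4165  3265^6465=7297
  3265^6466=8533  3265^6467=1974  3265^6468=2690  3265^6469=2455  3265^6470=4114
  3265^6471=7038  3265^6472=4569
Found 4569 at exponent 6472.

6472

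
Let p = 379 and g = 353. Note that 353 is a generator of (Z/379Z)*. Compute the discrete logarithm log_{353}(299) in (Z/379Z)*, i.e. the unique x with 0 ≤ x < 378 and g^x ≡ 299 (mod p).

Baby-step giant-step with m = ceil(sqrt(378)) = 20.
Baby table (353^j mod 379 for j=0..19):
  0:1  1:353  2:297  3:237  4:281  5:274  6:77  7:272
  8:129  9:57  10:34  11:253  12:244  13:99  14:79  15:220
  16:344  17:152  18:217  19:43
Giant step factor: 353^(-20) ≡ 20 (mod 379).
Scan 299·20^i mod 379 for i = 0, 1, …:
  i=0: 299   i=1: 295   i=2: 215   i=3: 131
  i=4: 346   i=5: 98   i=6: 65   i=7: 163
  i=8: 228   i=9: 12     …   i=13: 365
  i=14: 99
Match at i=14, j=13: x = 14·20 + 13 = 293.

293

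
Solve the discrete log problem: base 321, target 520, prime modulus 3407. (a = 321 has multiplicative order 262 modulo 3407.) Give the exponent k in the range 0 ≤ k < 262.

Baby-step giant-step with m = ceil(sqrt(262)) = 17.
Baby table (321^j mod 3407 for j=0..16):
  0:1  1:321  2:831  3:1005  4:2347  5:440  6:1553  7:1091
  8:2697  9:359  10:2808  11:1920  12:3060  13:1044  14:1238  15:2186
  16:3271
Giant step factor: 321^(-17) ≡ 279 (mod 3407).
Scan 520·279^i mod 3407 for i = 0, 1, …:
  i=0: 520   i=1: 1986   i=2: 2160   i=3: 3008
  i=4: 1110   i=5: 3060
Match at i=5, j=12: k = 5·17 + 12 = 97.

97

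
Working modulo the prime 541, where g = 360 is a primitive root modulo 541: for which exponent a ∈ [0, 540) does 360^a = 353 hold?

222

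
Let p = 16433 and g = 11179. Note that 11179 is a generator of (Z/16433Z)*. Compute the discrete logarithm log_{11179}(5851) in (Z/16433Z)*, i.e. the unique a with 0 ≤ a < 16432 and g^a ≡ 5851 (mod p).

Baby-step giant-step with m = ceil(sqrt(16432)) = 129.
Baby table (11179^j mod 16433 for j=0..128):
  0:1  1:11179  2:13509  3:14274  4:4616  5:2644  6:10742  7:8887
  8:10288  9:11418  10:6711  11:5624  12:14471  13:4857  14:1771  15:12677
  16:14424  17:5300  18:7735  19:15552  20:11101  21:12496  22:12284  23:8688
  24:4122  25:1706  26:9094  27:7288  28:14171  29:3489  30:8022  31:3057
  32:9996  33:884  34:6003  35:11598  36:14105  37:5160  38:3810  39:14087
  40:1134  41:7143  42:3650  43:211  44:8850  45:7490  46:4575  47:4429
  48:15595  49:15241  50:1795  51:1612  52:9980  53:2783  54:3488  55:13276
  56:5981  57:12155  58:12701  59:3359  60:856  61:5218  62:11305  63:8825
  64:7376  65:11943  66:9105  67:15226  68:14873  69:12606  70:9499  71:15708
  72:13127  73:43  74:4140  75:5732  76:5761  77:1292  78:15094  79:1782
  80:4182  81:15126  82:14417  83:9212  84:11770  85:14232  86:11655  87:10421
  88:2822  89:12211  90:14271  91:3945  92:11416  93:786  94:11472  95:2356
  96:12058  97:12916  98:7626  99:13083  100:1157  101:1332  102:2130  103:16286
  104:16420  105:2570  106:5146  107:11634  108:5724  109:14927  110:8251  111:15933
  112:14153  113:15896  114:11355  115:9053  116:9073  117:2591  118:9843  119:15962
  120:9684  121:13265  122:14476  123:11453  124:3584  125:1882  126:4638  127:2087
  128:12146
Giant step factor: 11179^(-129) ≡ 11290 (mod 16433).
Scan 5851·11290^i mod 16433 for i = 0, 1, …:
  i=0: 5851   i=1: 13563   i=2: 3576   i=3: 13592
  i=4: 2326   i=5: 606   i=6: 5612   i=7: 10265
  i=8: 6334   i=9: 10877     …   i=13: 14331
  i=14: 14105
Match at i=14, j=36: a = 14·129 + 36 = 1842.

1842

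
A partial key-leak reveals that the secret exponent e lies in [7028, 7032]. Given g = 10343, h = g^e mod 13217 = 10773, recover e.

7029

Compute 10343^7028 mod 13217 = 5639, then multiply by 10343 repeatedly:
  10343^7028=5639  10343^7029=10773
Found 10773 at exponent 7029.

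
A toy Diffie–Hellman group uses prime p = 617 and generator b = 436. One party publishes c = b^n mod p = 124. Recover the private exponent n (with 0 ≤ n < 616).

Baby-step giant-step with m = ceil(sqrt(616)) = 25.
Baby table (436^j mod 617 for j=0..24):
  0:1  1:436  2:60  3:246  4:515  5:569  6:50  7:205
  8:532  9:577  10:453  11:68  12:32  13:378  14:69  15:468
  16:438  17:315  18:366  19:390  20:365  21:571  22:305  23:325
  24:407
Giant step factor: 436^(-25) ≡ 397 (mod 617).
Scan 124·397^i mod 617 for i = 0, 1, …:
  i=0: 124   i=1: 485   i=2: 41   i=3: 235
  i=4: 128   i=5: 222   i=6: 520   i=7: 362
  i=8: 570   i=9: 468
Match at i=9, j=15: n = 9·25 + 15 = 240.

240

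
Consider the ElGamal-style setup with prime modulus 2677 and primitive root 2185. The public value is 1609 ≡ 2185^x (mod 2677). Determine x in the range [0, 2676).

429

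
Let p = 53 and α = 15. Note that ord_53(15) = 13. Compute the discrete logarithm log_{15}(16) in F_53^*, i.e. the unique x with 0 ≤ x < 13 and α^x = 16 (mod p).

Successive powers of 15 modulo 53:
  15^0=1  15^1=15  15^2=13  15^3=36  15^4=10  15^5=44
  15^6=24  15^7=42  15^8=47  15^9=16
So 15^9 ≡ 16 (mod 53), giving x = 9.

9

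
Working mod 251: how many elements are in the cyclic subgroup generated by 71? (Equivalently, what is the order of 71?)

250

The order of 71 must divide p − 1 = 250 = 2 · 5^3.
Divisors: 1, 2, 5, 10, 25, 50, 125, 250.
Check each in increasing order: 71^1 ≡ 71;  71^2 ≡ 21;  71^5 ≡ 187;  71^10 ≡ 80;  71^25 ≡ 32;  71^50 ≡ 20;  71^125 ≡ 250;  71^250 ≡ 1.
Smallest exponent giving 1 is 250.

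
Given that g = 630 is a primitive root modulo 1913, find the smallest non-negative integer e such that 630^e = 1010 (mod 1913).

Baby-step giant-step with m = ceil(sqrt(1912)) = 44.
Baby table (630^j mod 1913 for j=0..43):
  0:1  1:630  2:909  3:683  4:1778  5:1035  6:1630  7:1532
  8:1008  9:1837  10:1858  11:1697  12:1656  13:695  14:1686  15:465
  16:261  17:1825  18:37  19:354  20:1112  21:402  22:744  23:35
  24:1007  25:1207  26:949  27:1014  28:1791  29:1573  30:56  31:846
  32:1166  33:1901  34:92  35:570  36:1369  37:1620  38:971  39:1483
  40:746  41:1295  42:912  43:660
Giant step factor: 630^(-44) ≡ 324 (mod 1913).
Scan 1010·324^i mod 1913 for i = 0, 1, …:
  i=0: 1010   i=1: 117   i=2: 1561   i=3: 732
  i=4: 1869   i=5: 1048   i=6: 951   i=7: 131
  i=8: 358   i=9: 1212     …   i=17: 47
  i=18: 1837
Match at i=18, j=9: e = 18·44 + 9 = 801.

801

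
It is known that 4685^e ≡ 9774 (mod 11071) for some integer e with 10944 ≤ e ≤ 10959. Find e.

Compute 4685^10944 mod 11071 = 868, then multiply by 4685 repeatedly:
  4685^10944=868  4685^10945=3523  4685^10946=9465  4685^10947=4170  4685^10948=7206
  4685^10949=4631  4685^10950=8146  4685^10951=2273  4685^10952=9774
Found 9774 at exponent 10952.

10952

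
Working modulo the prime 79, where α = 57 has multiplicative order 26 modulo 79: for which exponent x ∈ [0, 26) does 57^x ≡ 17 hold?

3

Successive powers of 57 modulo 79:
  57^0=1  57^1=57  57^2=10  57^3=17
So 57^3 ≡ 17 (mod 79), giving x = 3.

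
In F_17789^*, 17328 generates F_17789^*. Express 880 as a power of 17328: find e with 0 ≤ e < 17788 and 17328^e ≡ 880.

Baby-step giant-step with m = ceil(sqrt(17788)) = 134.
Baby table (17328^j mod 17789 for j=0..133):
  0:1  1:17328  2:16842  3:9631  4:7359  5:5200  6:4315  7:3153
  8:5165  9:2661  10:720  11:6071  12:11931  13:14399  14:15147  15:8310
  16:11514  17:10957  18:899  19:12497  20:2519  21:12815  22:16022  23:14082
  24:1183  25:6096  26:406  27:8513  28:6876  29:14395  30:16991  31:12098
  32:8568  33:17099  34:15677  35:13026  36:7696  37:9944  38:5378  39:11202
  40:12477  41:11739  42:13966  43:1292  44:9214  45:3917  46:8741  47:8502
  48:11947  49:7023  50:17784  51:2305  52:4735  53:5212  54:16572  55:9578
  56:14003  57:2024  58:9753  59:4484  60:14189  61:5223  62:11501  63:16950
  64:13210  65:11817  66:13586  67:16371  68:13294  69:8671  70:5194  71:7081
  72:8835  73:746  74:11874  75:5098  76:15759  77:10802  78:1198  79:16970
  80:3990  81:10666  82:10527  83:3450  84:10560  85:6026  86:14887  87:3647
  88:8688  89:15146  90:8771  91:12461  92:1326  93:11329  94:7297  95:15993
  96:9662  97:10857  98:11421  99:463  100:25  101:6264  102:11903  103:9518
  104:6085  105:5477  106:1141  107:7669  108:4602  109:13158  110:211  111:9463
  112:13651  113:4195  114:5106  115:12071  116:3226  117:7090  118:4686  119:10012
  120:9608  121:173  122:9192  123:14059  124:11786  125:10088  126:10150  127:17146
  128:11799  129:4095  130:15628  131:37  132:732  133:539
Giant step factor: 17328^(-134) ≡ 3608 (mod 17789).
Scan 880·3608^i mod 17789 for i = 0, 1, …:
  i=0: 880   i=1: 8598   i=2: 15357   i=3: 13110
  i=4: 17718   i=5: 10667   i=6: 8929   i=7: 17742
  i=8: 8314   i=9: 4658     …   i=99: 15103
  i=100: 3917
Match at i=100, j=45: e = 100·134 + 45 = 13445.

13445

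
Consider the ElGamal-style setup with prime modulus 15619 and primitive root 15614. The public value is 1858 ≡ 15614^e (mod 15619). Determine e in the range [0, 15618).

9174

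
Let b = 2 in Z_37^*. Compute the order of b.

36

The order of 2 must divide p − 1 = 36 = 2^2 · 3^2.
Divisors: 1, 2, 3, 4, 6, 9, 12, 18, 36.
Check each in increasing order: 2^1 ≡ 2;  2^2 ≡ 4;  2^3 ≡ 8;  2^4 ≡ 16;  2^6 ≡ 27;  2^9 ≡ 31;  2^12 ≡ 26;  2^18 ≡ 36;  2^36 ≡ 1.
Smallest exponent giving 1 is 36.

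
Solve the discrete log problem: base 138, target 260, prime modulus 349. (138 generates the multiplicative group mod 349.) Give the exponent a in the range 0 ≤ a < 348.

77

Baby-step giant-step with m = ceil(sqrt(348)) = 19.
Baby table (138^j mod 349 for j=0..18):
  0:1  1:138  2:198  3:102  4:116  5:303  6:283  7:315
  8:194  9:248  10:22  11:244  12:168  13:150  14:109  15:35
  16:293  17:299  18:80
Giant step factor: 138^(-19) ≡ 319 (mod 349).
Scan 260·319^i mod 349 for i = 0, 1, …:
  i=0: 260   i=1: 227   i=2: 170   i=3: 135
  i=4: 138
Match at i=4, j=1: a = 4·19 + 1 = 77.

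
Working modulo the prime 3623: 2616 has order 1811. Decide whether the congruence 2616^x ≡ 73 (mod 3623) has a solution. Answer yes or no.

yes

73 ∈ ⟨2616⟩ iff 73^1811 ≡ 1 (mod 3623), since |⟨2616⟩| = 1811.
73^1811 mod 3623 = 1.
Since 1 = 1, 73 lies in the subgroup.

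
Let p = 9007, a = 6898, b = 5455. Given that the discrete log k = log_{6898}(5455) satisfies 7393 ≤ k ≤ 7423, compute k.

Compute 6898^7393 mod 9007 = 3882, then multiply by 6898 repeatedly:
  6898^7393=3882  6898^7394=225  6898^7395=2846  6898^7396=5455
Found 5455 at exponent 7396.

7396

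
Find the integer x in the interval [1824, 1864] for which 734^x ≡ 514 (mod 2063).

Compute 734^1824 mod 2063 = 1443, then multiply by 734 repeatedly:
  734^1824=1443  734^1825=843  734^1826=1925  734^1827=1858  734^1828=129
  734^1829=1851  734^1830=1180  734^1831=1723  734^1832=63  734^1833=856
  734^1834=1152  734^1835=1801  734^1836=1614  734^1837=514
Found 514 at exponent 1837.

1837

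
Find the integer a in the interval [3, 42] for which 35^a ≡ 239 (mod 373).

28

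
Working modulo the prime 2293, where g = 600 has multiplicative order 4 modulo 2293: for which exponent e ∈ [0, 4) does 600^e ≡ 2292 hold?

2

Successive powers of 600 modulo 2293:
  600^0=1  600^1=600  600^2=2292
So 600^2 ≡ 2292 (mod 2293), giving e = 2.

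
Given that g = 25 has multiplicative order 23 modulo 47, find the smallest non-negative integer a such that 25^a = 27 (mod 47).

7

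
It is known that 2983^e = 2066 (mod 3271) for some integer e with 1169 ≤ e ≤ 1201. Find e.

1184

Compute 2983^1169 mod 3271 = 2215, then multiply by 2983 repeatedly:
  2983^1169=2215  2983^1170=3196  2983^1171=1974  2983^1172=642  2983^1173=1551
  2983^1174=1439  2983^1175=985  2983^1176=897  2983^1177=73  2983^1178=1873
  2983^1179=291  2983^1180=1238  2983^1181=3266  2983^1182=1440  2983^1183=697
  2983^1184=2066
Found 2066 at exponent 1184.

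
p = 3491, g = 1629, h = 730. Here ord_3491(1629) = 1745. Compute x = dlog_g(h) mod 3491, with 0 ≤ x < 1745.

837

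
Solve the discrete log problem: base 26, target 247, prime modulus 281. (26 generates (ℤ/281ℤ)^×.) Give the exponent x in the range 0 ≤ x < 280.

30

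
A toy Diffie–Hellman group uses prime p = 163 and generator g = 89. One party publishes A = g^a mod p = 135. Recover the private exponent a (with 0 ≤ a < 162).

Baby-step giant-step with m = ceil(sqrt(162)) = 13.
Baby table (89^j mod 163 for j=0..12):
  0:1  1:89  2:97  3:157  4:118  5:70  6:36  7:107
  8:69  9:110  10:10  11:75  12:155
Giant step factor: 89^(-13) ≡ 19 (mod 163).
Scan 135·19^i mod 163 for i = 0, 1, …:
  i=0: 135   i=1: 120   i=2: 161   i=3: 125
  i=4: 93   i=5: 137   i=6: 158   i=7: 68
  i=8: 151   i=9: 98   i=10: 69
Match at i=10, j=8: a = 10·13 + 8 = 138.

138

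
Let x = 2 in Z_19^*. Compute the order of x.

18

The order of 2 must divide p − 1 = 18 = 2 · 3^2.
Divisors: 1, 2, 3, 6, 9, 18.
Check each in increasing order: 2^1 ≡ 2;  2^2 ≡ 4;  2^3 ≡ 8;  2^6 ≡ 7;  2^9 ≡ 18;  2^18 ≡ 1.
Smallest exponent giving 1 is 18.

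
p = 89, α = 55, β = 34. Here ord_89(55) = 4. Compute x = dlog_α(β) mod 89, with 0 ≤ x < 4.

3

Successive powers of 55 modulo 89:
  55^0=1  55^1=55  55^2=88  55^3=34
So 55^3 ≡ 34 (mod 89), giving x = 3.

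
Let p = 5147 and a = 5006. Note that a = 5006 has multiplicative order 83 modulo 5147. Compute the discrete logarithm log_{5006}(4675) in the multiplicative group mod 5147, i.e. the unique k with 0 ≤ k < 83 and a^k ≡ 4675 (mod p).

Baby-step giant-step with m = ceil(sqrt(83)) = 10.
Baby table (5006^j mod 5147 for j=0..9):
  0:1  1:5006  2:4440  3:1894  4:590  5:4309  6:4924  7:561
  8:3251  9:4839
Giant step factor: 5006^(-10) ≡ 1721 (mod 5147).
Scan 4675·1721^i mod 5147 for i = 0, 1, …:
  i=0: 4675   i=1: 914   i=2: 3159   i=3: 1407
  i=4: 2357   i=5: 561
Match at i=5, j=7: k = 5·10 + 7 = 57.

57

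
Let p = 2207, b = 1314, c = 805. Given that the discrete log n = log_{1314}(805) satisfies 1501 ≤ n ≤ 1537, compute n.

1516

Compute 1314^1501 mod 2207 = 2057, then multiply by 1314 repeatedly:
  1314^1501=2057  1314^1502=1530  1314^1503=2050  1314^1504=1160  1314^1505=1410
  1314^1506=1067  1314^1507=593  1314^1508=131  1314^1509=2195  1314^1510=1888
  1314^1511=164  1314^1512=1417  1314^1513=1437  1314^1514=1233  1314^1515=224
  1314^1516=805
Found 805 at exponent 1516.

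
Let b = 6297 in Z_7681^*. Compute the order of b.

7680

The order of 6297 must divide p − 1 = 7680 = 2^9 · 3 · 5.
Divisors: 1, 2, 3, 4, 5, 6, 8, 10, 12, 15, 16, 20, 24, 30, 32, 40, 48, 60, 64, 80, 96, 120, 128, 160, 192, 240, 256, 320, 384, 480, 512, 640, 768, 960, 1280, 1536, 1920, 2560, 3840, 7680.
Check each in increasing order: 6297^1 ≡ 6297;  6297^2 ≡ 2887;  6297^3 ≡ 6193;  6297^4 ≡ 884;  6297^5 ≡ 5504;  6297^6 ≡ 2016;  6297^8 ≡ 5675;  6297^10 ≡ 152;  6297^12 ≡ 1007;  6297^15 ≡ 7060;  6297^16 ≡ 6873;  6297^20 ≡ 61;  6297^24 ≡ 157;  6297^30 ≡ 1591;  6297^32 ≡ 7660;  6297^40 ≡ 3721;  6297^48 ≡ 1606;  6297^60 ≡ 4232;  6297^64 ≡ 441;  6297^80 ≡ 4679;  6297^96 ≡ 6101;  6297^120 ≡ 5413;  6297^128 ≡ 2456;  6297^160 ≡ 2191;  6297^192 ≡ 75;  6297^240 ≡ 5235;  6297^256 ≡ 2351;  6297^320 ≡ 7537;  6297^384 ≡ 5625;  6297^480 ≡ 7098;  6297^512 ≡ 4562;  6297^640 ≡ 5374;  6297^768 ≡ 2586;  6297^960 ≡ 1925;  6297^1280 ≡ 6997;  6297^1536 ≡ 4926;  6297^1920 ≡ 3383;  6297^2560 ≡ 6996;  6297^3840 ≡ 7680;  6297^7680 ≡ 1.
Smallest exponent giving 1 is 7680.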